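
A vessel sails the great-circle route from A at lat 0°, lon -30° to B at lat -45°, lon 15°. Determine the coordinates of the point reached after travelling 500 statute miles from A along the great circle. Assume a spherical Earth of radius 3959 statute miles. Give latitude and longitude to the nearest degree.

≈ lat -6°, lon -26°

From cos δ = sin φ₁ sin φ₂ + cos φ₁ cos φ₂ cos Δλ, the central angle is δ ≈ 1.047 rad (60.0°). The total great-circle distance is δ·R ≈ 1.047 × 3959 ≈ 4146 mi, so the target fraction is f = 500/4146 ≈ 0.121.
Interpolate at f ≈ 0.121 with slerp weights a = sin((1−f)δ)/sin δ ≈ 0.919, b = sin(fδ)/sin δ ≈ 0.145.
p = a·p₁ + b·p₂ ≈ (0.895, -0.433, -0.103); φ = arcsin(p_z) ≈ -5.90°, λ = atan2(p_y, p_x) ≈ -25.81°.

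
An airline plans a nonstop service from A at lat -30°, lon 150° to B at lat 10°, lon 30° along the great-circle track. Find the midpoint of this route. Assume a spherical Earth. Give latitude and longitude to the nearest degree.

Write both endpoints as unit vectors p₁, p₂ with components (cos φ cos λ, cos φ sin λ, sin φ).
The central angle between the endpoints is δ = arccos(p₁·p₂) ≈ 2.110 rad (120.9°).
Interpolate at f = 1/2 with slerp weights a = sin((1−f)δ)/sin δ ≈ 1.014, b = sin(fδ)/sin δ ≈ 1.014.
p = a·p₁ + b·p₂ ≈ (0.104, 0.938, -0.331); φ = arcsin(p_z) ≈ -19.32°, λ = atan2(p_y, p_x) ≈ 83.66°.

≈ lat -19°, lon 84°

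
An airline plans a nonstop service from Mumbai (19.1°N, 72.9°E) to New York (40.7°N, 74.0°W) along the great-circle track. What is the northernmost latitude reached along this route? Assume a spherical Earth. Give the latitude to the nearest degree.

The great circle lies in the plane with unit normal n̂ = (p₁ × p₂)/|p₁ × p₂|.
Here n̂_z ≈ -0.424; the vertex latitude is φ_max = arccos|n̂_z| ≈ 64.9°.
Check via Clairaut: cos φ_max = |cos φ₁| · sin C = cos(19.1°)·sin(26.7°) ≈ 0.424, again giving ≈ 64.9°.

≈ 65°N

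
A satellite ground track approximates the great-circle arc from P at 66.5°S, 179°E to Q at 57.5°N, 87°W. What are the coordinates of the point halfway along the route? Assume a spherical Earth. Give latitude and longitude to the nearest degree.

≈ 7°S, 125°W

The haversine formula gives a central angle δ ≈ 2.479 rad (142.0°) between the endpoints.
Interpolate at f = 1/2 with slerp weights a = sin((1−f)δ)/sin δ ≈ 1.537, b = sin(fδ)/sin δ ≈ 1.537.
p = a·p₁ + b·p₂ ≈ (-0.570, -0.814, -0.113); φ = arcsin(p_z) ≈ -6.50°, λ = atan2(p_y, p_x) ≈ -124.98°.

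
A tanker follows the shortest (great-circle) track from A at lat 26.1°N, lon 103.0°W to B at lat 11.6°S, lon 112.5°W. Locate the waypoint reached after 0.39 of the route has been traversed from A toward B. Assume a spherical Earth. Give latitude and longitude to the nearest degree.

≈ lat 11°N, lon 107°W

The haversine formula gives a central angle δ ≈ 0.677 rad (38.8°) between the endpoints.
Interpolate at f = 0.39 with slerp weights a = sin((1−f)δ)/sin δ ≈ 0.641, b = sin(fδ)/sin δ ≈ 0.417.
p = a·p₁ + b·p₂ ≈ (-0.286, -0.938, 0.198); φ = arcsin(p_z) ≈ 11.43°, λ = atan2(p_y, p_x) ≈ -106.94°.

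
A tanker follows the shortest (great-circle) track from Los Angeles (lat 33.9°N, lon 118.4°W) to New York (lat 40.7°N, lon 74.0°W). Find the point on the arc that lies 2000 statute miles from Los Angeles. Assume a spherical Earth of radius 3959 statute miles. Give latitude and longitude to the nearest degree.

≈ lat 41°N, lon 83°W

Convert each endpoint to a unit vector on the sphere (x = cos φ cos λ, y = cos φ sin λ, z = sin φ).
The central angle between the endpoints is δ = arccos(p₁·p₂) ≈ 0.621 rad (35.6°). The total great-circle distance is δ·R ≈ 0.621 × 3959 ≈ 2459 mi, so the target fraction is f = 2000/2459 ≈ 0.813.
Interpolate at f ≈ 0.813 with slerp weights a = sin((1−f)δ)/sin δ ≈ 0.199, b = sin(fδ)/sin δ ≈ 0.832.
p = a·p₁ + b·p₂ ≈ (0.095, -0.751, 0.653); φ = arcsin(p_z) ≈ 40.78°, λ = atan2(p_y, p_x) ≈ -82.76°.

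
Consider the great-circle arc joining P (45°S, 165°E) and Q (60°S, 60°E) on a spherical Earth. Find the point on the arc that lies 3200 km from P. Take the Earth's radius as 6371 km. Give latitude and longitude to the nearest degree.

≈ (64°S, 126°E)

Write both endpoints as unit vectors p₁, p₂ with components (cos φ cos λ, cos φ sin λ, sin φ).
The central angle between the endpoints is δ = arccos(p₁·p₂) ≈ 1.023 rad (58.6°). The total great-circle distance is δ·R ≈ 1.023 × 6371 ≈ 6517 km, so the target fraction is f = 3200/6517 ≈ 0.491.
Interpolate at f ≈ 0.491 with slerp weights a = sin((1−f)δ)/sin δ ≈ 0.583, b = sin(fδ)/sin δ ≈ 0.564.
p = a·p₁ + b·p₂ ≈ (-0.257, 0.351, -0.900); φ = arcsin(p_z) ≈ -64.22°, λ = atan2(p_y, p_x) ≈ 126.23°.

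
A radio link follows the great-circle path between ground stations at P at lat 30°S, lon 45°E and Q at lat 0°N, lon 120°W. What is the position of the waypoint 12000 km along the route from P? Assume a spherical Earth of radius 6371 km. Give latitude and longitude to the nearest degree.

≈ lat 35°S, lon 102°W

Convert each endpoint to a unit vector on the sphere (x = cos φ cos λ, y = cos φ sin λ, z = sin φ).
The central angle between the endpoints is δ = arccos(p₁·p₂) ≈ 2.562 rad (146.8°). The total great-circle distance is δ·R ≈ 2.562 × 6371 ≈ 16321 km, so the target fraction is f = 12000/16321 ≈ 0.735.
Interpolate at f ≈ 0.735 with slerp weights a = sin((1−f)δ)/sin δ ≈ 1.145, b = sin(fδ)/sin δ ≈ 1.736.
p = a·p₁ + b·p₂ ≈ (-0.167, -0.803, -0.572); φ = arcsin(p_z) ≈ -34.92°, λ = atan2(p_y, p_x) ≈ -101.76°.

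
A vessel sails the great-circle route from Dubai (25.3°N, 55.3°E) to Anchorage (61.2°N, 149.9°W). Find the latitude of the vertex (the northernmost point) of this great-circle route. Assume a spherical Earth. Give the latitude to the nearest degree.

The great circle lies in the plane with unit normal n̂ = (p₁ × p₂)/|p₁ × p₂|.
Here n̂_z ≈ +0.185; the vertex latitude is φ_max = arccos|n̂_z| ≈ 79.3°.

≈ 79°N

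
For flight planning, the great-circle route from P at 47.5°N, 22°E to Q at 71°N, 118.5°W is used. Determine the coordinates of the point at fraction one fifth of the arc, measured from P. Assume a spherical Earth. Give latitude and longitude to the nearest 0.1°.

Write both endpoints as unit vectors p₁, p₂ with components (cos φ cos λ, cos φ sin λ, sin φ).
The central angle between the endpoints is δ = arccos(p₁·p₂) ≈ 1.015 rad (58.2°).
Interpolate at f = 1/5 with slerp weights a = sin((1−f)δ)/sin δ ≈ 0.854, b = sin(fδ)/sin δ ≈ 0.237.
p = a·p₁ + b·p₂ ≈ (0.498, 0.148, 0.854); φ = arcsin(p_z) ≈ 58.68°, λ = atan2(p_y, p_x) ≈ 16.57°.

≈ 58.7°N, 16.6°E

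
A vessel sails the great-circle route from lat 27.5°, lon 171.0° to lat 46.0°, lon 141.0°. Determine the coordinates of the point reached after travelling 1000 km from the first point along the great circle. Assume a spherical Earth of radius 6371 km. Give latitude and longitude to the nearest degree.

≈ lat 34°, lon 164°

Write both endpoints as unit vectors p₁, p₂ with components (cos φ cos λ, cos φ sin λ, sin φ).
The central angle between the endpoints is δ = arccos(p₁·p₂) ≈ 0.524 rad (30.0°). The total great-circle distance is δ·R ≈ 0.524 × 6371 ≈ 3339 km, so the target fraction is f = 1000/3339 ≈ 0.299.
Interpolate at f ≈ 0.299 with slerp weights a = sin((1−f)δ)/sin δ ≈ 0.717, b = sin(fδ)/sin δ ≈ 0.312.
p = a·p₁ + b·p₂ ≈ (-0.797, 0.236, 0.556); φ = arcsin(p_z) ≈ 33.77°, λ = atan2(p_y, p_x) ≈ 163.50°.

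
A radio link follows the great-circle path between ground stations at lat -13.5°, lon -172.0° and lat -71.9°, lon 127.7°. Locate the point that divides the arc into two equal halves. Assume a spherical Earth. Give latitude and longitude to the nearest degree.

≈ lat -46°, lon 175°

Convert each endpoint to a unit vector on the sphere (x = cos φ cos λ, y = cos φ sin λ, z = sin φ).
The central angle between the endpoints is δ = arccos(p₁·p₂) ≈ 1.190 rad (68.2°).
Interpolate at f = 1/2 with slerp weights a = sin((1−f)δ)/sin δ ≈ 0.604, b = sin(fδ)/sin δ ≈ 0.604.
p = a·p₁ + b·p₂ ≈ (-0.696, 0.067, -0.715); φ = arcsin(p_z) ≈ -45.63°, λ = atan2(p_y, p_x) ≈ 174.53°.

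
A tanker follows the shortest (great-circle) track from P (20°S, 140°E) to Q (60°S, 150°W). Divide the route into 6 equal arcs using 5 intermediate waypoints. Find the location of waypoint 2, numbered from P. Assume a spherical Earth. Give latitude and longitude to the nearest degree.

≈ (37°S, 154°E)

From cos δ = sin φ₁ sin φ₂ + cos φ₁ cos φ₂ cos Δλ, the central angle is δ ≈ 1.096 rad (62.8°).
Interpolate at f = 2/6 with slerp weights a = sin((1−f)δ)/sin δ ≈ 0.750, b = sin(fδ)/sin δ ≈ 0.402.
p = a·p₁ + b·p₂ ≈ (-0.714, 0.353, -0.605); φ = arcsin(p_z) ≈ -37.20°, λ = atan2(p_y, p_x) ≈ 153.71°.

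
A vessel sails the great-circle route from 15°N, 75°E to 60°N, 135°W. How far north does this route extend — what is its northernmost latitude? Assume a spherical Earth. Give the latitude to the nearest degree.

The great circle lies in the plane with unit normal n̂ = (p₁ × p₂)/|p₁ × p₂|.
Here n̂_z ≈ +0.246; the vertex latitude is φ_max = arccos|n̂_z| ≈ 75.7°.
Check via Clairaut: cos φ_max = |cos φ₁| · sin C = cos(15.0°)·sin(14.8°) ≈ 0.246, again giving ≈ 75.7°.

≈ 76°N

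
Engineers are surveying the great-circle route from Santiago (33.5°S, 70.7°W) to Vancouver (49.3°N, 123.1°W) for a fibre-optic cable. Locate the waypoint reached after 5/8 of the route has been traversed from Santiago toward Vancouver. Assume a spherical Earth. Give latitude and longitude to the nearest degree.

≈ (19°N, 99°W)

The haversine formula gives a central angle δ ≈ 1.658 rad (95.0°) between the endpoints.
Interpolate at f = 5/8 with slerp weights a = sin((1−f)δ)/sin δ ≈ 0.585, b = sin(fδ)/sin δ ≈ 0.864.
p = a·p₁ + b·p₂ ≈ (-0.146, -0.932, 0.332); φ = arcsin(p_z) ≈ 19.40°, λ = atan2(p_y, p_x) ≈ -98.93°.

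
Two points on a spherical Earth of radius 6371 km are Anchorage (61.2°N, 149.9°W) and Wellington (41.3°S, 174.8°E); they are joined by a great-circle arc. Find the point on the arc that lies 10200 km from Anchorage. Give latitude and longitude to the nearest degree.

≈ 27°S, 180°E

The haversine formula gives a central angle δ ≈ 1.858 rad (106.4°) between the endpoints. The total great-circle distance is δ·R ≈ 1.858 × 6371 ≈ 11835 km, so the target fraction is f = 10200/11835 ≈ 0.862.
Interpolate at f ≈ 0.862 with slerp weights a = sin((1−f)δ)/sin δ ≈ 0.265, b = sin(fδ)/sin δ ≈ 1.042.
p = a·p₁ + b·p₂ ≈ (-0.890, 0.007, -0.456); φ = arcsin(p_z) ≈ -27.12°, λ = atan2(p_y, p_x) ≈ 179.55°.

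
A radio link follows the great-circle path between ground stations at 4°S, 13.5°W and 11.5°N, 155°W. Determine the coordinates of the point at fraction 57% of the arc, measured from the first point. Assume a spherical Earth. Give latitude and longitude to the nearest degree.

Write both endpoints as unit vectors p₁, p₂ with components (cos φ cos λ, cos φ sin λ, sin φ).
The central angle between the endpoints is δ = arccos(p₁·p₂) ≈ 2.464 rad (141.2°).
Interpolate at f = 0.57 with slerp weights a = sin((1−f)δ)/sin δ ≈ 1.391, b = sin(fδ)/sin δ ≈ 1.573.
p = a·p₁ + b·p₂ ≈ (-0.048, -0.975, 0.217); φ = arcsin(p_z) ≈ 12.50°, λ = atan2(p_y, p_x) ≈ -92.80°.

≈ 13°N, 93°W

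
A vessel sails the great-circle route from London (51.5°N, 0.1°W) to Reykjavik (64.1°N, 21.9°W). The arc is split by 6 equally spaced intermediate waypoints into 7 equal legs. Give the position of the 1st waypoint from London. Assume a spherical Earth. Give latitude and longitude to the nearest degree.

≈ 53°N, 2°W

Write both endpoints as unit vectors p₁, p₂ with components (cos φ cos λ, cos φ sin λ, sin φ).
The central angle between the endpoints is δ = arccos(p₁·p₂) ≈ 0.296 rad (17.0°).
Interpolate at f = 1/7 with slerp weights a = sin((1−f)δ)/sin δ ≈ 0.860, b = sin(fδ)/sin δ ≈ 0.145.
p = a·p₁ + b·p₂ ≈ (0.594, -0.025, 0.804); φ = arcsin(p_z) ≈ 53.49°, λ = atan2(p_y, p_x) ≈ -2.36°.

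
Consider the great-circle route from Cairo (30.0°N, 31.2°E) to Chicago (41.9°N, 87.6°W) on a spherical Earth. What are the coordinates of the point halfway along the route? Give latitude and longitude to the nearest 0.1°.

Write both endpoints as unit vectors p₁, p₂ with components (cos φ cos λ, cos φ sin λ, sin φ).
The central angle between the endpoints is δ = arccos(p₁·p₂) ≈ 1.547 rad (88.7°).
Interpolate at f = 1/2 with slerp weights a = sin((1−f)δ)/sin δ ≈ 0.699, b = sin(fδ)/sin δ ≈ 0.699.
p = a·p₁ + b·p₂ ≈ (0.540, -0.206, 0.816); φ = arcsin(p_z) ≈ 54.72°, λ = atan2(p_y, p_x) ≈ -20.92°.

≈ 54.7°N, 20.9°W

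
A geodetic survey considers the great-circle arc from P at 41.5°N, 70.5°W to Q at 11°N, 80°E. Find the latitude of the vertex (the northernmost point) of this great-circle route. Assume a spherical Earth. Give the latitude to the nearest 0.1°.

The great circle lies in the plane with unit normal n̂ = (p₁ × p₂)/|p₁ × p₂|.
Here n̂_z ≈ +0.422; the vertex latitude is φ_max = arccos|n̂_z| ≈ 65.0°.
Check via Clairaut: cos φ_max = |cos φ₁| · sin C = cos(41.5°)·sin(34.3°) ≈ 0.422, again giving ≈ 65.0°.

≈ 65.0°N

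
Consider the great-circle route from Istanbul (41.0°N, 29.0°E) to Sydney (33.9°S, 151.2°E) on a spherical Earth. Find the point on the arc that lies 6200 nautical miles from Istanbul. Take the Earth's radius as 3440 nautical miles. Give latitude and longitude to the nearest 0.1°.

Convert each endpoint to a unit vector on the sphere (x = cos φ cos λ, y = cos φ sin λ, z = sin φ).
The central angle between the endpoints is δ = arccos(p₁·p₂) ≈ 2.346 rad (134.4°). The total great-circle distance is δ·R ≈ 2.346 × 3440 ≈ 8070 nmi, so the target fraction is f = 6200/8070 ≈ 0.768.
Interpolate at f ≈ 0.768 with slerp weights a = sin((1−f)δ)/sin δ ≈ 0.724, b = sin(fδ)/sin δ ≈ 1.362.
p = a·p₁ + b·p₂ ≈ (-0.513, 0.810, -0.285); φ = arcsin(p_z) ≈ -16.56°, λ = atan2(p_y, p_x) ≈ 122.37°.

≈ 16.6°S, 122.4°E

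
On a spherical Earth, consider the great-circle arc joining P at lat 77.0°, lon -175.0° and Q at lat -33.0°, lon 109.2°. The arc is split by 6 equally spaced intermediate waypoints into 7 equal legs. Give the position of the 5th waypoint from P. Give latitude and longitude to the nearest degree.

Write both endpoints as unit vectors p₁, p₂ with components (cos φ cos λ, cos φ sin λ, sin φ).
The central angle between the endpoints is δ = arccos(p₁·p₂) ≈ 2.076 rad (119.0°).
Interpolate at f = 5/7 with slerp weights a = sin((1−f)δ)/sin δ ≈ 0.639, b = sin(fδ)/sin δ ≈ 1.139.
p = a·p₁ + b·p₂ ≈ (-0.457, 0.889, 0.003); φ = arcsin(p_z) ≈ 0.14°, λ = atan2(p_y, p_x) ≈ 117.21°.

≈ lat 0°, lon 117°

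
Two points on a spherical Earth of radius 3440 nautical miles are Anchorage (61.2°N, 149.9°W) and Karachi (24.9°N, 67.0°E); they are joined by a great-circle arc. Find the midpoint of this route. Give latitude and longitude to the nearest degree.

Convert each endpoint to a unit vector on the sphere (x = cos φ cos λ, y = cos φ sin λ, z = sin φ).
The central angle between the endpoints is δ = arccos(p₁·p₂) ≈ 1.551 rad (88.9°).
Interpolate at f = 1/2 with slerp weights a = sin((1−f)δ)/sin δ ≈ 0.700, b = sin(fδ)/sin δ ≈ 0.700.
p = a·p₁ + b·p₂ ≈ (-0.044, 0.416, 0.909); φ = arcsin(p_z) ≈ 65.30°, λ = atan2(p_y, p_x) ≈ 96.00°.

≈ 65°N, 96°E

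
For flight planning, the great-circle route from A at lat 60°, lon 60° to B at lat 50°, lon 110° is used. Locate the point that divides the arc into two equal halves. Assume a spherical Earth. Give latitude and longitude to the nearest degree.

≈ lat 58°, lon 88°

From cos δ = sin φ₁ sin φ₂ + cos φ₁ cos φ₂ cos Δλ, the central angle is δ ≈ 0.516 rad (29.5°).
Interpolate at f = 1/2 with slerp weights a = sin((1−f)δ)/sin δ ≈ 0.517, b = sin(fδ)/sin δ ≈ 0.517.
p = a·p₁ + b·p₂ ≈ (0.016, 0.536, 0.844); φ = arcsin(p_z) ≈ 57.56°, λ = atan2(p_y, p_x) ≈ 88.33°.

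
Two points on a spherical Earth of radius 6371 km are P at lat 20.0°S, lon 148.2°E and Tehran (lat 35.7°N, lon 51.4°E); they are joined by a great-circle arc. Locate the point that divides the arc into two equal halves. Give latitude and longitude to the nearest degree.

≈ lat 12°N, lon 104°E

Write both endpoints as unit vectors p₁, p₂ with components (cos φ cos λ, cos φ sin λ, sin φ).
The central angle between the endpoints is δ = arccos(p₁·p₂) ≈ 1.865 rad (106.9°).
Interpolate at f = 1/2 with slerp weights a = sin((1−f)δ)/sin δ ≈ 0.839, b = sin(fδ)/sin δ ≈ 0.839.
p = a·p₁ + b·p₂ ≈ (-0.245, 0.948, 0.203); φ = arcsin(p_z) ≈ 11.69°, λ = atan2(p_y, p_x) ≈ 104.49°.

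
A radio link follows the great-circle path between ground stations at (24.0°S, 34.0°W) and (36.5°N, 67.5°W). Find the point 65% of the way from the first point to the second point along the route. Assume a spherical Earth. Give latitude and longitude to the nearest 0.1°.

≈ (15.7°N, 54.3°W)

Convert each endpoint to a unit vector on the sphere (x = cos φ cos λ, y = cos φ sin λ, z = sin φ).
The central angle between the endpoints is δ = arccos(p₁·p₂) ≈ 1.191 rad (68.3°).
Interpolate at f = 0.65 with slerp weights a = sin((1−f)δ)/sin δ ≈ 0.436, b = sin(fδ)/sin δ ≈ 0.753.
p = a·p₁ + b·p₂ ≈ (0.562, -0.782, 0.270); φ = arcsin(p_z) ≈ 15.69°, λ = atan2(p_y, p_x) ≈ -54.30°.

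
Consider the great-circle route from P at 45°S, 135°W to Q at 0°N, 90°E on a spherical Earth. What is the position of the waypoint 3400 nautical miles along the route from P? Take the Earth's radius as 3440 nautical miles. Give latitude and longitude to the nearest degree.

From cos δ = sin φ₁ sin φ₂ + cos φ₁ cos φ₂ cos Δλ, the central angle is δ ≈ 2.094 rad (120.0°). The total great-circle distance is δ·R ≈ 2.094 × 3440 ≈ 7205 nmi, so the target fraction is f = 3400/7205 ≈ 0.472.
Interpolate at f ≈ 0.472 with slerp weights a = sin((1−f)δ)/sin δ ≈ 1.032, b = sin(fδ)/sin δ ≈ 0.964.
p = a·p₁ + b·p₂ ≈ (-0.516, 0.448, -0.730); φ = arcsin(p_z) ≈ -46.88°, λ = atan2(p_y, p_x) ≈ 139.03°.

≈ 47°S, 139°E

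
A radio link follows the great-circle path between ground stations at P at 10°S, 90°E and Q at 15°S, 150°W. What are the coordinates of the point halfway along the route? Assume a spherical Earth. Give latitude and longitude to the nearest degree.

Write both endpoints as unit vectors p₁, p₂ with components (cos φ cos λ, cos φ sin λ, sin φ).
The central angle between the endpoints is δ = arccos(p₁·p₂) ≈ 2.016 rad (115.5°).
Interpolate at f = 1/2 with slerp weights a = sin((1−f)δ)/sin δ ≈ 0.937, b = sin(fδ)/sin δ ≈ 0.937.
p = a·p₁ + b·p₂ ≈ (-0.784, 0.470, -0.405); φ = arcsin(p_z) ≈ -23.91°, λ = atan2(p_y, p_x) ≈ 149.04°.

≈ 24°S, 149°E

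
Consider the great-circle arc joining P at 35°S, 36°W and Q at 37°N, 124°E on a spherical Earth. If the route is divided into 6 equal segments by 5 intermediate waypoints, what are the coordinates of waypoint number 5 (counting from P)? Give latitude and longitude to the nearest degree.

From cos δ = sin φ₁ sin φ₂ + cos φ₁ cos φ₂ cos Δλ, the central angle is δ ≈ 2.858 rad (163.7°).
Interpolate at f = 5/6 with slerp weights a = sin((1−f)δ)/sin δ ≈ 1.636, b = sin(fδ)/sin δ ≈ 2.459.
p = a·p₁ + b·p₂ ≈ (-0.014, 0.841, 0.542); φ = arcsin(p_z) ≈ 32.79°, λ = atan2(p_y, p_x) ≈ 90.96°.

≈ 33°N, 91°E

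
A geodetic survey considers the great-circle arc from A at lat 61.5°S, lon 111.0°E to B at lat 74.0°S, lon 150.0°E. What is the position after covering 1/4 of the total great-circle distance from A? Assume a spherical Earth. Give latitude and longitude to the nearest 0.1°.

≈ lat 65.3°S, lon 117.1°E

Write both endpoints as unit vectors p₁, p₂ with components (cos φ cos λ, cos φ sin λ, sin φ).
The central angle between the endpoints is δ = arccos(p₁·p₂) ≈ 0.327 rad (18.7°).
Interpolate at f = 1/4 with slerp weights a = sin((1−f)δ)/sin δ ≈ 0.756, b = sin(fδ)/sin δ ≈ 0.254.
p = a·p₁ + b·p₂ ≈ (-0.190, 0.372, -0.909); φ = arcsin(p_z) ≈ -65.32°, λ = atan2(p_y, p_x) ≈ 117.06°.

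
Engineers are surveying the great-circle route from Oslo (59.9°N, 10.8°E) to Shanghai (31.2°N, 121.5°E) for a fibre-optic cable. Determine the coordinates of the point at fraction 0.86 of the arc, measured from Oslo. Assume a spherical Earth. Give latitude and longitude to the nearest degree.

≈ 40°N, 115°E

Write both endpoints as unit vectors p₁, p₂ with components (cos φ cos λ, cos φ sin λ, sin φ).
The central angle between the endpoints is δ = arccos(p₁·p₂) ≈ 1.270 rad (72.8°).
Interpolate at f = 0.86 with slerp weights a = sin((1−f)δ)/sin δ ≈ 0.185, b = sin(fδ)/sin δ ≈ 0.929.
p = a·p₁ + b·p₂ ≈ (-0.324, 0.695, 0.642); φ = arcsin(p_z) ≈ 39.91°, λ = atan2(p_y, p_x) ≈ 115.00°.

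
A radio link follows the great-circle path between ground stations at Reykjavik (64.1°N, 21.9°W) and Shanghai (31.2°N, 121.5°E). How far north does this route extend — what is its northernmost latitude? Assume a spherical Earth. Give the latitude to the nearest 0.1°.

The great circle lies in the plane with unit normal n̂ = (p₁ × p₂)/|p₁ × p₂|.
Here n̂_z ≈ +0.226; the vertex latitude is φ_max = arccos|n̂_z| ≈ 76.9°.

≈ 76.9°N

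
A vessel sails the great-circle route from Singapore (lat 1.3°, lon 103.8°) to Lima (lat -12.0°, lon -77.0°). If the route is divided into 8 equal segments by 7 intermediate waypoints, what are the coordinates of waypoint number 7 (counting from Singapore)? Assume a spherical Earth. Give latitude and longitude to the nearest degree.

≈ lat -33°, lon -79°

Convert each endpoint to a unit vector on the sphere (x = cos φ cos λ, y = cos φ sin λ, z = sin φ).
The central angle between the endpoints is δ = arccos(p₁·p₂) ≈ 2.954 rad (169.3°).
Interpolate at f = 7/8 with slerp weights a = sin((1−f)δ)/sin δ ≈ 1.939, b = sin(fδ)/sin δ ≈ 2.838.
p = a·p₁ + b·p₂ ≈ (0.162, -0.822, -0.546); φ = arcsin(p_z) ≈ -33.09°, λ = atan2(p_y, p_x) ≈ -78.85°.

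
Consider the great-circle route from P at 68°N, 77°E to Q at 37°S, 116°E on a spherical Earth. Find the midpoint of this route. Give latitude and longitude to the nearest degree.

≈ 16°N, 104°E

Convert each endpoint to a unit vector on the sphere (x = cos φ cos λ, y = cos φ sin λ, z = sin φ).
The central angle between the endpoints is δ = arccos(p₁·p₂) ≈ 1.902 rad (109.0°).
Interpolate at f = 1/2 with slerp weights a = sin((1−f)δ)/sin δ ≈ 0.861, b = sin(fδ)/sin δ ≈ 0.861.
p = a·p₁ + b·p₂ ≈ (-0.229, 0.932, 0.280); φ = arcsin(p_z) ≈ 16.27°, λ = atan2(p_y, p_x) ≈ 103.79°.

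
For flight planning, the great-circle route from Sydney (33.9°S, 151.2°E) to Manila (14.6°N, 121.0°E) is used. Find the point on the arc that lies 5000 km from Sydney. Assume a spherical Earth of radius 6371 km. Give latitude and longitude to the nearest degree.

Write both endpoints as unit vectors p₁, p₂ with components (cos φ cos λ, cos φ sin λ, sin φ).
The central angle between the endpoints is δ = arccos(p₁·p₂) ≈ 0.984 rad (56.4°). The total great-circle distance is δ·R ≈ 0.984 × 6371 ≈ 6270 km, so the target fraction is f = 5000/6270 ≈ 0.797.
Interpolate at f ≈ 0.797 with slerp weights a = sin((1−f)δ)/sin δ ≈ 0.238, b = sin(fδ)/sin δ ≈ 0.849.
p = a·p₁ + b·p₂ ≈ (-0.596, 0.799, 0.081); φ = arcsin(p_z) ≈ 4.66°, λ = atan2(p_y, p_x) ≈ 126.72°.

≈ (5°N, 127°E)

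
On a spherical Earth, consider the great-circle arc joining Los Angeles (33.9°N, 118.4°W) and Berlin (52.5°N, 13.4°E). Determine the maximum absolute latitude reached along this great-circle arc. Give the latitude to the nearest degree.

≈ 68°N

The great circle lies in the plane with unit normal n̂ = (p₁ × p₂)/|p₁ × p₂|.
Here n̂_z ≈ +0.379; the vertex latitude is φ_max = arccos|n̂_z| ≈ 67.7°.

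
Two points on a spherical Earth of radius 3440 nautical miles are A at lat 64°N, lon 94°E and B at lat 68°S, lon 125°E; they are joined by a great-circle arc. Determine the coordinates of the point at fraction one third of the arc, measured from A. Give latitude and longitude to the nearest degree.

≈ lat 20°N, lon 106°E

Convert each endpoint to a unit vector on the sphere (x = cos φ cos λ, y = cos φ sin λ, z = sin φ).
The central angle between the endpoints is δ = arccos(p₁·p₂) ≈ 2.336 rad (133.8°).
Interpolate at f = 1/3 with slerp weights a = sin((1−f)δ)/sin δ ≈ 1.386, b = sin(fδ)/sin δ ≈ 0.974.
p = a·p₁ + b·p₂ ≈ (-0.252, 0.905, 0.343); φ = arcsin(p_z) ≈ 20.07°, λ = atan2(p_y, p_x) ≈ 105.54°.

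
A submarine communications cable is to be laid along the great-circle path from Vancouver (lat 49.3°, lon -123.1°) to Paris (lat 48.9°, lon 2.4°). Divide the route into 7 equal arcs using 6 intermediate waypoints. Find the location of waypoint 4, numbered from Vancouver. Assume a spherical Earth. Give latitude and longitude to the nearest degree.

≈ lat 68°, lon -46°

From cos δ = sin φ₁ sin φ₂ + cos φ₁ cos φ₂ cos Δλ, the central angle is δ ≈ 1.243 rad (71.2°).
Interpolate at f = 4/7 with slerp weights a = sin((1−f)δ)/sin δ ≈ 0.536, b = sin(fδ)/sin δ ≈ 0.689.
p = a·p₁ + b·p₂ ≈ (0.261, -0.274, 0.926); φ = arcsin(p_z) ≈ 67.75°, λ = atan2(p_y, p_x) ≈ -46.36°.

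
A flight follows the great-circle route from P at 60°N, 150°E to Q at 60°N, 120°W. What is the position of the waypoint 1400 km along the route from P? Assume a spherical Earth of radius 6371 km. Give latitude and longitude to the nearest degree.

≈ 66°N, 174°E

Convert each endpoint to a unit vector on the sphere (x = cos φ cos λ, y = cos φ sin λ, z = sin φ).
The central angle between the endpoints is δ = arccos(p₁·p₂) ≈ 0.723 rad (41.4°). The total great-circle distance is δ·R ≈ 0.723 × 6371 ≈ 4605 km, so the target fraction is f = 1400/4605 ≈ 0.304.
Interpolate at f ≈ 0.304 with slerp weights a = sin((1−f)δ)/sin δ ≈ 0.729, b = sin(fδ)/sin δ ≈ 0.330.
p = a·p₁ + b·p₂ ≈ (-0.398, 0.039, 0.917); φ = arcsin(p_z) ≈ 66.43°, λ = atan2(p_y, p_x) ≈ 174.33°.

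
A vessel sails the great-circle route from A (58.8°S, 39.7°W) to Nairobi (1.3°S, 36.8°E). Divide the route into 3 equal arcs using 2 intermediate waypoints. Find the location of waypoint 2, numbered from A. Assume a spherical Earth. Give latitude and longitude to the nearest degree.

≈ (25°S, 22°E)

Write both endpoints as unit vectors p₁, p₂ with components (cos φ cos λ, cos φ sin λ, sin φ).
The central angle between the endpoints is δ = arccos(p₁·p₂) ≈ 1.430 rad (81.9°).
Interpolate at f = 2/3 with slerp weights a = sin((1−f)δ)/sin δ ≈ 0.463, b = sin(fδ)/sin δ ≈ 0.824.
p = a·p₁ + b·p₂ ≈ (0.844, 0.340, -0.415); φ = arcsin(p_z) ≈ -24.52°, λ = atan2(p_y, p_x) ≈ 21.93°.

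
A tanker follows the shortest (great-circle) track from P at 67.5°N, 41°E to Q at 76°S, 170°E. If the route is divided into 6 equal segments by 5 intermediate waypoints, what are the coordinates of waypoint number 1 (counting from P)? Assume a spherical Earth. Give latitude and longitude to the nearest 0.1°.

≈ 43.4°N, 64.4°E

From cos δ = sin φ₁ sin φ₂ + cos φ₁ cos φ₂ cos Δλ, the central angle is δ ≈ 2.839 rad (162.7°).
Interpolate at f = 1/6 with slerp weights a = sin((1−f)δ)/sin δ ≈ 2.352, b = sin(fδ)/sin δ ≈ 1.532.
p = a·p₁ + b·p₂ ≈ (0.314, 0.655, 0.687); φ = arcsin(p_z) ≈ 43.40°, λ = atan2(p_y, p_x) ≈ 64.35°.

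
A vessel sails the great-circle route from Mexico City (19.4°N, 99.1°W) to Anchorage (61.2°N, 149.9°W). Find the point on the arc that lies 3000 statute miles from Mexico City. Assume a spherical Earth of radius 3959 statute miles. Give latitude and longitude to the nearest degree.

≈ 55°N, 132°W

Convert each endpoint to a unit vector on the sphere (x = cos φ cos λ, y = cos φ sin λ, z = sin φ).
The central angle between the endpoints is δ = arccos(p₁·p₂) ≈ 0.954 rad (54.7°). The total great-circle distance is δ·R ≈ 0.954 × 3959 ≈ 3778 mi, so the target fraction is f = 3000/3778 ≈ 0.794.
Interpolate at f ≈ 0.794 with slerp weights a = sin((1−f)δ)/sin δ ≈ 0.239, b = sin(fδ)/sin δ ≈ 0.842.
p = a·p₁ + b·p₂ ≈ (-0.387, -0.426, 0.818); φ = arcsin(p_z) ≈ 54.85°, λ = atan2(p_y, p_x) ≈ -132.22°.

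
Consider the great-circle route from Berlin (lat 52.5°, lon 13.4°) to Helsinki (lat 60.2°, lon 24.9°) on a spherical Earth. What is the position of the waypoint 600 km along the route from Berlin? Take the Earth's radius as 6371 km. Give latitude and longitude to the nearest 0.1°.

The haversine formula gives a central angle δ ≈ 0.174 rad (10.0°) between the endpoints. The total great-circle distance is δ·R ≈ 0.174 × 6371 ≈ 1108 km, so the target fraction is f = 600/1108 ≈ 0.541.
Interpolate at f ≈ 0.541 with slerp weights a = sin((1−f)δ)/sin δ ≈ 0.460, b = sin(fδ)/sin δ ≈ 0.543.
p = a·p₁ + b·p₂ ≈ (0.518, 0.179, 0.837); φ = arcsin(p_z) ≈ 56.80°, λ = atan2(p_y, p_x) ≈ 19.04°.

≈ lat 56.8°, lon 19.0°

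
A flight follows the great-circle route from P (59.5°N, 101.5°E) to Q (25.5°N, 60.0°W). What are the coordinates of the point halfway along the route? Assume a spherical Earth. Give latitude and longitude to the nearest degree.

≈ (71°N, 39°W)

Convert each endpoint to a unit vector on the sphere (x = cos φ cos λ, y = cos φ sin λ, z = sin φ).
The central angle between the endpoints is δ = arccos(p₁·p₂) ≈ 1.634 rad (93.6°).
Interpolate at f = 1/2 with slerp weights a = sin((1−f)δ)/sin δ ≈ 0.731, b = sin(fδ)/sin δ ≈ 0.731.
p = a·p₁ + b·p₂ ≈ (0.256, -0.208, 0.944); φ = arcsin(p_z) ≈ 70.76°, λ = atan2(p_y, p_x) ≈ -39.08°.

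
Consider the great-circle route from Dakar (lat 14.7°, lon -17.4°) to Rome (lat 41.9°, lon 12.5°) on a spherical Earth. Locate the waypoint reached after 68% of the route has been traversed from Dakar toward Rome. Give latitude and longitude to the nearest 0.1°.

Write both endpoints as unit vectors p₁, p₂ with components (cos φ cos λ, cos φ sin λ, sin φ).
The central angle between the endpoints is δ = arccos(p₁·p₂) ≈ 0.654 rad (37.5°).
Interpolate at f = 0.68 with slerp weights a = sin((1−f)δ)/sin δ ≈ 0.342, b = sin(fδ)/sin δ ≈ 0.707.
p = a·p₁ + b·p₂ ≈ (0.829, 0.015, 0.559); φ = arcsin(p_z) ≈ 33.98°, λ = atan2(p_y, p_x) ≈ 1.05°.

≈ lat 34.0°, lon 1.0°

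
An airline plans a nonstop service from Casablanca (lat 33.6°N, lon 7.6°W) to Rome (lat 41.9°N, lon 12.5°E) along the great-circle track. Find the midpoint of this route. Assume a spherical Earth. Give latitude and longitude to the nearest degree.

≈ lat 38°N, lon 2°E

From cos δ = sin φ₁ sin φ₂ + cos φ₁ cos φ₂ cos Δλ, the central angle is δ ≈ 0.312 rad (17.9°).
Interpolate at f = 1/2 with slerp weights a = sin((1−f)δ)/sin δ ≈ 0.506, b = sin(fδ)/sin δ ≈ 0.506.
p = a·p₁ + b·p₂ ≈ (0.786, 0.026, 0.618); φ = arcsin(p_z) ≈ 38.18°, λ = atan2(p_y, p_x) ≈ 1.88°.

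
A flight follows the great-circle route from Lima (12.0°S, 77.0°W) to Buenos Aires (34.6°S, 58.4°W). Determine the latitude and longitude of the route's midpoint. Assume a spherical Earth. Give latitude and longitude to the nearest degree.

Write both endpoints as unit vectors p₁, p₂ with components (cos φ cos λ, cos φ sin λ, sin φ).
The central angle between the endpoints is δ = arccos(p₁·p₂) ≈ 0.492 rad (28.2°).
Interpolate at f = 1/2 with slerp weights a = sin((1−f)δ)/sin δ ≈ 0.516, b = sin(fδ)/sin δ ≈ 0.516.
p = a·p₁ + b·p₂ ≈ (0.336, -0.853, -0.400); φ = arcsin(p_z) ≈ -23.57°, λ = atan2(p_y, p_x) ≈ -68.51°.

≈ 24°S, 69°W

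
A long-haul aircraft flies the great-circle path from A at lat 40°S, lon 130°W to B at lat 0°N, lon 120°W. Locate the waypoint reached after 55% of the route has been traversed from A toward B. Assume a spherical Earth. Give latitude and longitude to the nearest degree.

≈ lat 18°S, lon 124°W

Write both endpoints as unit vectors p₁, p₂ with components (cos φ cos λ, cos φ sin λ, sin φ).
The central angle between the endpoints is δ = arccos(p₁·p₂) ≈ 0.716 rad (41.0°).
Interpolate at f = 0.55 with slerp weights a = sin((1−f)δ)/sin δ ≈ 0.482, b = sin(fδ)/sin δ ≈ 0.585.
p = a·p₁ + b·p₂ ≈ (-0.530, -0.789, -0.310); φ = arcsin(p_z) ≈ -18.07°, λ = atan2(p_y, p_x) ≈ -123.87°.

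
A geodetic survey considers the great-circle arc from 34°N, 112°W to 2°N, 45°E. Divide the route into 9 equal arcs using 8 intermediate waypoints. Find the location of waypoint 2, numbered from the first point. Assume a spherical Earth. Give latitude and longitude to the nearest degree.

From cos δ = sin φ₁ sin φ₂ + cos φ₁ cos φ₂ cos Δλ, the central angle is δ ≈ 2.409 rad (138.0°).
Interpolate at f = 2/9 with slerp weights a = sin((1−f)δ)/sin δ ≈ 1.427, b = sin(fδ)/sin δ ≈ 0.762.
p = a·p₁ + b·p₂ ≈ (0.096, -0.558, 0.824); φ = arcsin(p_z) ≈ 55.52°, λ = atan2(p_y, p_x) ≈ -80.28°.

≈ 56°N, 80°W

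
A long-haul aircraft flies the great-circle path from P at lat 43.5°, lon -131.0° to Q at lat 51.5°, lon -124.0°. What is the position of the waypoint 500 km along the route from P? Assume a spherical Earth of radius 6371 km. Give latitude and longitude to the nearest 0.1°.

From cos δ = sin φ₁ sin φ₂ + cos φ₁ cos φ₂ cos Δλ, the central angle is δ ≈ 0.162 rad (9.3°). The total great-circle distance is δ·R ≈ 0.162 × 6371 ≈ 1032 km, so the target fraction is f = 500/1032 ≈ 0.484.
Interpolate at f ≈ 0.484 with slerp weights a = sin((1−f)δ)/sin δ ≈ 0.517, b = sin(fδ)/sin δ ≈ 0.486.
p = a·p₁ + b·p₂ ≈ (-0.415, -0.534, 0.736); φ = arcsin(p_z) ≈ 47.43°, λ = atan2(p_y, p_x) ≈ -127.88°.

≈ lat 47.4°, lon -127.9°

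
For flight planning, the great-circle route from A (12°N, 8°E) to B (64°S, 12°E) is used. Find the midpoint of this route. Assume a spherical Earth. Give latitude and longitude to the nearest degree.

≈ (26°S, 9°E)

From cos δ = sin φ₁ sin φ₂ + cos φ₁ cos φ₂ cos Δλ, the central angle is δ ≈ 1.328 rad (76.1°).
Interpolate at f = 1/2 with slerp weights a = sin((1−f)δ)/sin δ ≈ 0.635, b = sin(fδ)/sin δ ≈ 0.635.
p = a·p₁ + b·p₂ ≈ (0.887, 0.144, -0.439); φ = arcsin(p_z) ≈ -26.01°, λ = atan2(p_y, p_x) ≈ 9.24°.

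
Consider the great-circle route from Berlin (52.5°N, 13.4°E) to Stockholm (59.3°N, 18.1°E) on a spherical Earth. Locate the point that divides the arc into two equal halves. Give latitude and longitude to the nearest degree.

Convert each endpoint to a unit vector on the sphere (x = cos φ cos λ, y = cos φ sin λ, z = sin φ).
The central angle between the endpoints is δ = arccos(p₁·p₂) ≈ 0.127 rad (7.3°).
Interpolate at f = 1/2 with slerp weights a = sin((1−f)δ)/sin δ ≈ 0.501, b = sin(fδ)/sin δ ≈ 0.501.
p = a·p₁ + b·p₂ ≈ (0.540, 0.150, 0.828); φ = arcsin(p_z) ≈ 55.92°, λ = atan2(p_y, p_x) ≈ 15.54°.

≈ (56°N, 16°E)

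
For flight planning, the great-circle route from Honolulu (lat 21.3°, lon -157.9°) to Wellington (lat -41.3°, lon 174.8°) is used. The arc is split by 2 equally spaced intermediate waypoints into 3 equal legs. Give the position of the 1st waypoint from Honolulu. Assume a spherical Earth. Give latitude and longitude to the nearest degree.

≈ lat 0°, lon -166°

Write both endpoints as unit vectors p₁, p₂ with components (cos φ cos λ, cos φ sin λ, sin φ).
The central angle between the endpoints is δ = arccos(p₁·p₂) ≈ 1.179 rad (67.5°).
Interpolate at f = 1/3 with slerp weights a = sin((1−f)δ)/sin δ ≈ 0.765, b = sin(fδ)/sin δ ≈ 0.414.
p = a·p₁ + b·p₂ ≈ (-0.971, -0.240, 0.005); φ = arcsin(p_z) ≈ 0.26°, λ = atan2(p_y, p_x) ≈ -166.11°.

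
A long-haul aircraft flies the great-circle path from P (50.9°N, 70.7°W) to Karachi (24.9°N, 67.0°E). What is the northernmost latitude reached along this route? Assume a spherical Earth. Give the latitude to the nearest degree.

The great circle lies in the plane with unit normal n̂ = (p₁ × p₂)/|p₁ × p₂|.
Here n̂_z ≈ +0.387; the vertex latitude is φ_max = arccos|n̂_z| ≈ 67.2°.
Check via Clairaut: cos φ_max = |cos φ₁| · sin C = cos(50.9°)·sin(37.8°) ≈ 0.387, again giving ≈ 67.2°.

≈ 67°N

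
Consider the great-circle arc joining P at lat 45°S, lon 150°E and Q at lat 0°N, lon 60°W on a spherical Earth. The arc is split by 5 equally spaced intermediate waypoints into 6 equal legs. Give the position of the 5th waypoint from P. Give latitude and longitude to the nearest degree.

≈ lat 19°S, lon 70°W

The haversine formula gives a central angle δ ≈ 2.230 rad (127.8°) between the endpoints.
Interpolate at f = 5/6 with slerp weights a = sin((1−f)δ)/sin δ ≈ 0.459, b = sin(fδ)/sin δ ≈ 1.213.
p = a·p₁ + b·p₂ ≈ (0.325, -0.888, -0.325); φ = arcsin(p_z) ≈ -18.95°, λ = atan2(p_y, p_x) ≈ -69.89°.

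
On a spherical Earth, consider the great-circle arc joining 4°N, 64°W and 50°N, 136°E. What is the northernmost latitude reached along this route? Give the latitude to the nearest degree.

The great circle lies in the plane with unit normal n̂ = (p₁ × p₂)/|p₁ × p₂|.
Here n̂_z ≈ -0.262; the vertex latitude is φ_max = arccos|n̂_z| ≈ 74.8°.

≈ 75°N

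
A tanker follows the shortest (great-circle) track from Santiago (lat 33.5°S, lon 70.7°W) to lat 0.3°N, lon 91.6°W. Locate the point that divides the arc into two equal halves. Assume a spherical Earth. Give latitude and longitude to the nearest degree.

≈ lat 17°S, lon 82°W

Write both endpoints as unit vectors p₁, p₂ with components (cos φ cos λ, cos φ sin λ, sin φ).
The central angle between the endpoints is δ = arccos(p₁·p₂) ≈ 0.682 rad (39.1°).
Interpolate at f = 1/2 with slerp weights a = sin((1−f)δ)/sin δ ≈ 0.531, b = sin(fδ)/sin δ ≈ 0.531.
p = a·p₁ + b·p₂ ≈ (0.131, -0.948, -0.290); φ = arcsin(p_z) ≈ -16.86°, λ = atan2(p_y, p_x) ≈ -82.11°.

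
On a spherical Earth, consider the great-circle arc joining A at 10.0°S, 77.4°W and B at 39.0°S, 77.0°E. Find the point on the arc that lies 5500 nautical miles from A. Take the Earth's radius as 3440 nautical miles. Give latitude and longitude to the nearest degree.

The haversine formula gives a central angle δ ≈ 2.191 rad (125.5°) between the endpoints. The total great-circle distance is δ·R ≈ 2.191 × 3440 ≈ 7536 nmi, so the target fraction is f = 5500/7536 ≈ 0.730.
Interpolate at f ≈ 0.730 with slerp weights a = sin((1−f)δ)/sin δ ≈ 0.685, b = sin(fδ)/sin δ ≈ 1.228.
p = a·p₁ + b·p₂ ≈ (0.362, 0.271, -0.892); φ = arcsin(p_z) ≈ -63.11°, λ = atan2(p_y, p_x) ≈ 36.85°.

≈ 63°S, 37°E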